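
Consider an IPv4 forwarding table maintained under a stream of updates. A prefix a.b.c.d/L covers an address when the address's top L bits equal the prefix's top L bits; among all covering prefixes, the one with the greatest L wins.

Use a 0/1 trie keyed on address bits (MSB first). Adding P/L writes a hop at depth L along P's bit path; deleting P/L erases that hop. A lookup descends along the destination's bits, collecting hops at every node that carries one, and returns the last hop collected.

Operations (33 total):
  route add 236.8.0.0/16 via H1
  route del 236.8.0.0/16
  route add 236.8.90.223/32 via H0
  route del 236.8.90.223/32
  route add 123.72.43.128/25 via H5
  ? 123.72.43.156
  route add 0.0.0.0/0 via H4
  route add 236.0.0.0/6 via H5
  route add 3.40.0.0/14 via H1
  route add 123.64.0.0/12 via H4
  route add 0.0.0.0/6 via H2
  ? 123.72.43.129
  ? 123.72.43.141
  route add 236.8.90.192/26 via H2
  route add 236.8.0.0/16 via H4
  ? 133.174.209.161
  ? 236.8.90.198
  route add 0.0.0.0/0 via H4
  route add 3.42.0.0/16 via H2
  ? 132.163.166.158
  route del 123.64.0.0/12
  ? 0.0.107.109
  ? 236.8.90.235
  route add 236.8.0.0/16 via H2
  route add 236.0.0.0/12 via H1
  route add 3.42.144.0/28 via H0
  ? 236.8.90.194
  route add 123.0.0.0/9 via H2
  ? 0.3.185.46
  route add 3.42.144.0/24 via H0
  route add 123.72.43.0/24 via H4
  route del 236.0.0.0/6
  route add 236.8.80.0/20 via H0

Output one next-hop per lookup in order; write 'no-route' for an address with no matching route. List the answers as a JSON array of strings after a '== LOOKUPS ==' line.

Trace:
  add 236.8.0.0/16 -> H1 at depth 16
  - 236.8.0.0/16 clear@16
  add 236.8.90.223/32 -> H0 at depth 32
  - 236.8.90.223/32 clear@32
  add 123.72.43.128/25 -> H5 at depth 25
  lookup 123.72.43.156: bits 0111101101001000001010111 walk d0:-→d1:-→d2:-→d3:-→d4:-→d5:-→d6:-→d7:-→d8:-→d9:-→d10:-→d11:-→d12:-→d13:-→d14:-→d15:-→d16:-→d17:-→d18:-→d19:-→d20:-→d21:-→d22:-→d23:-→d24:-→d25:H5 -> H5
  add 0.0.0.0/0 -> H4 at depth 0
  add 236.0.0.0/6 -> H5 at depth 6
  add 3.40.0.0/14 -> H1 at depth 14
  add 123.64.0.0/12 -> H4 at depth 12
  add 0.0.0.0/6 -> H2 at depth 6
  lookup 123.72.43.129: bits 0111101101001000001010111 walk d0:H4→d1:-→d2:-→d3:-→d4:-→d5:-→d6:-→d7:-→d8:-→d9:-→d10:-→d11:-→d12:H4→d13:-→d14:-→d15:-→d16:-→d17:-→d18:-→d19:-→d20:-→d21:-→d22:-→d23:-→d24:-→d25:H5 -> H5
  lookup 123.72.43.141: bits 0111101101001000001010111 walk d0:H4→d1:-→d2:-→d3:-→d4:-→d5:-→d6:-→d7:-→d8:-→d9:-→d10:-→d11:-→d12:H4→d13:-→d14:-→d15:-→d16:-→d17:-→d18:-→d19:-→d20:-→d21:-→d22:-→d23:-→d24:-→d25:H5 -> H5
  add 236.8.90.192/26 -> H2 at depth 26
  add 236.8.0.0/16 -> H4 at depth 16
  lookup 133.174.209.161: bits 1 walk d0:H4→d1:- -> H4
  lookup 236.8.90.198: bits 111011000000100001011010110 walk d0:H4→d1:-→d2:-→d3:-→d4:-→d5:-→d6:H5→d7:-→d8:-→d9:-→d10:-→d11:-→d12:-→d13:-→d14:-→d15:-→d16:H4→d17:-→d18:-→d19:-→d20:-→d21:-→d22:-→d23:-→d24:-→d25:-→d26:H2→d27:- -> H2
  add 0.0.0.0/0 -> H4 at depth 0
  add 3.42.0.0/16 -> H2 at depth 16
  lookup 132.163.166.158: bits 1 walk d0:H4→d1:- -> H4
  - 123.64.0.0/12 clear@12
  lookup 0.0.107.109: bits 000000 walk d0:H4→d1:-→d2:-→d3:-→d4:-→d5:-→d6:H2 -> H2
  lookup 236.8.90.235: bits 11101100000010000101101011 walk d0:H4→d1:-→d2:-→d3:-→d4:-→d5:-→d6:H5→d7:-→d8:-→d9:-→d10:-→d11:-→d12:-→d13:-→d14:-→d15:-→d16:H4→d17:-→d18:-→d19:-→d20:-→d21:-→d22:-→d23:-→d24:-→d25:-→d26:H2 -> H2
  add 236.8.0.0/16 -> H2 at depth 16
  add 236.0.0.0/12 -> H1 at depth 12
  add 3.42.144.0/28 -> H0 at depth 28
  lookup 236.8.90.194: bits 111011000000100001011010110 walk d0:H4→d1:-→d2:-→d3:-→d4:-→d5:-→d6:H5→d7:-→d8:-→d9:-→d10:-→d11:-→d12:H1→d13:-→d14:-→d15:-→d16:H2→d17:-→d18:-→d19:-→d20:-→d21:-→d22:-→d23:-→d24:-→d25:-→d26:H2→d27:- -> H2
  add 123.0.0.0/9 -> H2 at depth 9
  lookup 0.3.185.46: bits 000000 walk d0:H4→d1:-→d2:-→d3:-→d4:-→d5:-→d6:H2 -> H2
  add 3.42.144.0/24 -> H0 at depth 24
  add 123.72.43.0/24 -> H4 at depth 24
  - 236.0.0.0/6 clear@6
  add 236.8.80.0/20 -> H0 at depth 20

== LOOKUPS ==
["H5","H5","H5","H4","H2","H4","H2","H2","H2","H2"]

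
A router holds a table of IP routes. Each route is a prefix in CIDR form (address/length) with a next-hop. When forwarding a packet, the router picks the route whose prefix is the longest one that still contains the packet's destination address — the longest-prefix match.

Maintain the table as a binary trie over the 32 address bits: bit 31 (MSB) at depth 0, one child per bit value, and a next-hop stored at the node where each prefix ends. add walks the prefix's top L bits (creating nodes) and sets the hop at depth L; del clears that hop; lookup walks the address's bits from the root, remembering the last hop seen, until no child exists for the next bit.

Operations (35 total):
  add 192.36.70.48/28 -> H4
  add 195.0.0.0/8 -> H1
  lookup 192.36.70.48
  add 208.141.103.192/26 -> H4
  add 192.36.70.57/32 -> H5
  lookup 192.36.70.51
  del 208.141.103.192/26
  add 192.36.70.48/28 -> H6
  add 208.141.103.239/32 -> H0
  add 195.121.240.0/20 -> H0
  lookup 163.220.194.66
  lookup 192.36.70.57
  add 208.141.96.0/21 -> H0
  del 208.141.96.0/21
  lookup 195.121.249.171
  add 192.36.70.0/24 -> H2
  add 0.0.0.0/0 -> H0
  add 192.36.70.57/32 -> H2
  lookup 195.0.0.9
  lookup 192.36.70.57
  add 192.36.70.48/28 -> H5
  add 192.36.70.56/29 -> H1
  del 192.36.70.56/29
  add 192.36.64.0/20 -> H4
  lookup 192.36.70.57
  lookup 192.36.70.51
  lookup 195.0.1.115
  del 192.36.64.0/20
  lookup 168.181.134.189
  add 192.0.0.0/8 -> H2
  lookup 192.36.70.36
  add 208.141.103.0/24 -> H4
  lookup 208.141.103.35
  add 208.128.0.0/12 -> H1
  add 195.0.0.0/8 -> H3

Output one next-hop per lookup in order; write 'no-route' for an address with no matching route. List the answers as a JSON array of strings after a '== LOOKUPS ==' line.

Apply in order:
  + 192.36.70.48/28 (H4) depth=28
  + 195.0.0.0/8 (H1) depth=8
  ? 192.36.70.48  path d0:-→d1:-→d2:-→d3:-→d4:-→d5:-→d6:-→d7:-→d8:-→d9:-→d10:-→d11:-→d12:-→d13:-→d14:-→d15:-→d16:-→d17:-→d18:-→d19:-→d20:-→d21:-→d22:-→d23:-→d24:-→d25:-→d26:-→d27:-→d28:H4  best=H4
  + 208.141.103.192/26 (H4) depth=26
  + 192.36.70.57/32 (H5) depth=32
  ? 192.36.70.51  path d0:-→d1:-→d2:-→d3:-→d4:-→d5:-→d6:-→d7:-→d8:-→d9:-→d10:-→d11:-→d12:-→d13:-→d14:-→d15:-→d16:-→d17:-→d18:-→d19:-→d20:-→d21:-→d22:-→d23:-→d24:-→d25:-→d26:-→d27:-→d28:H4  best=H4
  del 208.141.103.192/26 (clear depth 26)
  + 192.36.70.48/28 (H6) depth=28
  + 208.141.103.239/32 (H0) depth=32
  + 195.121.240.0/20 (H0) depth=20
  ? 163.220.194.66  path d0:-→d1:-  best=no-route
  ? 192.36.70.57  path d0:-→d1:-→d2:-→d3:-→d4:-→d5:-→d6:-→d7:-→d8:-→d9:-→d10:-→d11:-→d12:-→d13:-→d14:-→d15:-→d16:-→d17:-→d18:-→d19:-→d20:-→d21:-→d22:-→d23:-→d24:-→d25:-→d26:-→d27:-→d28:H6→d29:-→d30:-→d31:-→d32:H5  best=H5
  + 208.141.96.0/21 (H0) depth=21
  del 208.141.96.0/21 (clear depth 21)
  ? 195.121.249.171  path d0:-→d1:-→d2:-→d3:-→d4:-→d5:-→d6:-→d7:-→d8:H1→d9:-→d10:-→d11:-→d12:-→d13:-→d14:-→d15:-→d16:-→d17:-→d18:-→d19:-→d20:H0  best=H0
  + 192.36.70.0/24 (H2) depth=24
  + 0.0.0.0/0 (H0) depth=0
  + 192.36.70.57/32 (H2) depth=32
  ? 195.0.0.9  path d0:H0→d1:-→d2:-→d3:-→d4:-→d5:-→d6:-→d7:-→d8:H1→d9:-  best=H1
  ? 192.36.70.57  path d0:H0→d1:-→d2:-→d3:-→d4:-→d5:-→d6:-→d7:-→d8:-→d9:-→d10:-→d11:-→d12:-→d13:-→d14:-→d15:-→d16:-→d17:-→d18:-→d19:-→d20:-→d21:-→d22:-→d23:-→d24:H2→d25:-→d26:-→d27:-→d28:H6→d29:-→d30:-→d31:-→d32:H2  best=H2
  + 192.36.70.48/28 (H5) depth=28
  + 192.36.70.56/29 (H1) depth=29
  del 192.36.70.56/29 (clear depth 29)
  + 192.36.64.0/20 (H4) depth=20
  ? 192.36.70.57  path d0:H0→d1:-→d2:-→d3:-→d4:-→d5:-→d6:-→d7:-→d8:-→d9:-→d10:-→d11:-→d12:-→d13:-→d14:-→d15:-→d16:-→d17:-→d18:-→d19:-→d20:H4→d21:-→d22:-→d23:-→d24:H2→d25:-→d26:-→d27:-→d28:H5→d29:-→d30:-→d31:-→d32:H2  best=H2
  ? 192.36.70.51  path d0:H0→d1:-→d2:-→d3:-→d4:-→d5:-→d6:-→d7:-→d8:-→d9:-→d10:-→d11:-→d12:-→d13:-→d14:-→d15:-→d16:-→d17:-→d18:-→d19:-→d20:H4→d21:-→d22:-→d23:-→d24:H2→d25:-→d26:-→d27:-→d28:H5  best=H5
  ? 195.0.1.115  path d0:H0→d1:-→d2:-→d3:-→d4:-→d5:-→d6:-→d7:-→d8:H1→d9:-  best=H1
  del 192.36.64.0/20 (clear depth 20)
  ? 168.181.134.189  path d0:H0→d1:-  best=H0
  + 192.0.0.0/8 (H2) depth=8
  ? 192.36.70.36  path d0:H0→d1:-→d2:-→d3:-→d4:-→d5:-→d6:-→d7:-→d8:H2→d9:-→d10:-→d11:-→d12:-→d13:-→d14:-→d15:-→d16:-→d17:-→d18:-→d19:-→d20:-→d21:-→d22:-→d23:-→d24:H2→d25:-→d26:-→d27:-  best=H2
  + 208.141.103.0/24 (H4) depth=24
  ? 208.141.103.35  path d0:H0→d1:-→d2:-→d3:-→d4:-→d5:-→d6:-→d7:-→d8:-→d9:-→d10:-→d11:-→d12:-→d13:-→d14:-→d15:-→d16:-→d17:-→d18:-→d19:-→d20:-→d21:-→d22:-→d23:-→d24:H4  best=H4
  + 208.128.0.0/12 (H1) depth=12
  + 195.0.0.0/8 (H3) depth=8

== LOOKUPS ==
["H4","H4","no-route","H5","H0","H1","H2","H2","H5","H1","H0","H2","H4"]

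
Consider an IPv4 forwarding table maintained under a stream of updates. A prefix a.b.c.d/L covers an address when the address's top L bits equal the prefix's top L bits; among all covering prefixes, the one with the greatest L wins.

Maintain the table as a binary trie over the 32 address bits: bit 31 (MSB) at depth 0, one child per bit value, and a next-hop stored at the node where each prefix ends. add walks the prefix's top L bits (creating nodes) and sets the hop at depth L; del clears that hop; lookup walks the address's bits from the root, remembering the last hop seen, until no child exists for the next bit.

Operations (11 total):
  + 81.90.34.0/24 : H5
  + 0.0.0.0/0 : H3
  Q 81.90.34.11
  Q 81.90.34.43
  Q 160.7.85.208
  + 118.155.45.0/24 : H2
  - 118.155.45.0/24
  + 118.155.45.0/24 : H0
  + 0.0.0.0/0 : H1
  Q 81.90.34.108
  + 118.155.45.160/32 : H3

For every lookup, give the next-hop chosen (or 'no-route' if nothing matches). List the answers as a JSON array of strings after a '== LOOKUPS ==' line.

Apply in order:
  add 81.90.34.0/24 -> H5 at depth 24
  add 0.0.0.0/0 -> H3 at depth 0
  Q 81.90.34.11: descend 010100010101101000100010 ; hops seen [H3,H5] ; pick H5
  Q 81.90.34.43: descend 010100010101101000100010 ; hops seen [H3,H5] ; pick H5
  Q 160.7.85.208: descend ε ; hops seen [H3] ; pick H3
  add 118.155.45.0/24 -> H2 at depth 24
  del 118.155.45.0/24 (clear depth 24)
  add 118.155.45.0/24 -> H0 at depth 24
  add 0.0.0.0/0 -> H1 at depth 0
  Q 81.90.34.108: descend 010100010101101000100010 ; hops seen [H1,H5] ; pick H5
  add 118.155.45.160/32 -> H3 at depth 32

== LOOKUPS ==
["H5","H5","H3","H5"]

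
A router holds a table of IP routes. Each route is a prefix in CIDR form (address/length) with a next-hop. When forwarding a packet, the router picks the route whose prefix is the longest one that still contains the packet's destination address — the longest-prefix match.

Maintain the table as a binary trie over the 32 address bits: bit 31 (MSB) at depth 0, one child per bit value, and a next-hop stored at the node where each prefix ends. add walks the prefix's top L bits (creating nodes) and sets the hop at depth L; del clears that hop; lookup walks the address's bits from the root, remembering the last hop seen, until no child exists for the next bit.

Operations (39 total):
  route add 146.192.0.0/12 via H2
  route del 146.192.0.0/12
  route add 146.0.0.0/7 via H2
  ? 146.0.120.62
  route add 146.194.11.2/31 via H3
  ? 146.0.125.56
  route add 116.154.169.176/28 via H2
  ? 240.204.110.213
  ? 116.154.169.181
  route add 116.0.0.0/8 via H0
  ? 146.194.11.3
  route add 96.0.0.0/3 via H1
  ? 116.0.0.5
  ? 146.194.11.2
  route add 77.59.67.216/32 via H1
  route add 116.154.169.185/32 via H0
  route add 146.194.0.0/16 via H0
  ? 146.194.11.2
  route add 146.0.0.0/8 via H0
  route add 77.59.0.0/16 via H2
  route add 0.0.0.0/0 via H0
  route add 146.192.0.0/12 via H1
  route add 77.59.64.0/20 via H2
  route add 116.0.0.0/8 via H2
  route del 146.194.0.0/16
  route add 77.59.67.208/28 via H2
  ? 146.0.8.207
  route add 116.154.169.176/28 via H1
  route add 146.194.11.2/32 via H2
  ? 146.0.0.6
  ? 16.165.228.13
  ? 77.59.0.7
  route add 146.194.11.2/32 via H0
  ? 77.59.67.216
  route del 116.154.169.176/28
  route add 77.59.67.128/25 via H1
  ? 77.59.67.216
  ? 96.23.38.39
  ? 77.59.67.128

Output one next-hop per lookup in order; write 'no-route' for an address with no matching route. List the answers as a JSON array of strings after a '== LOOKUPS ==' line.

Apply in order:
  + 146.192.0.0/12 (H2) depth=12
  - 146.192.0.0/12 clear@12
  + 146.0.0.0/7 (H2) depth=7
  lookup 146.0.120.62: bits 10010010 walk d0:-→d1:-→d2:-→d3:-→d4:-→d5:-→d6:-→d7:H2→d8:- -> H2
  + 146.194.11.2/31 (H3) depth=31
  lookup 146.0.125.56: bits 10010010 walk d0:-→d1:-→d2:-→d3:-→d4:-→d5:-→d6:-→d7:H2→d8:- -> H2
  + 116.154.169.176/28 (H2) depth=28
  lookup 240.204.110.213: bits 1 walk d0:-→d1:- -> no-route
  lookup 116.154.169.181: bits 0111010010011010101010011011 walk d0:-→d1:-→d2:-→d3:-→d4:-→d5:-→d6:-→d7:-→d8:-→d9:-→d10:-→d11:-→d12:-→d13:-→d14:-→d15:-→d16:-→d17:-→d18:-→d19:-→d20:-→d21:-→d22:-→d23:-→d24:-→d25:-→d26:-→d27:-→d28:H2 -> H2
  + 116.0.0.0/8 (H0) depth=8
  lookup 146.194.11.3: bits 1001001011000010000010110000001 walk d0:-→d1:-→d2:-→d3:-→d4:-→d5:-→d6:-→d7:H2→d8:-→d9:-→d10:-→d11:-→d12:-→d13:-→d14:-→d15:-→d16:-→d17:-→d18:-→d19:-→d20:-→d21:-→d22:-→d23:-→d24:-→d25:-→d26:-→d27:-→d28:-→d29:-→d30:-→d31:H3 -> H3
  + 96.0.0.0/3 (H1) depth=3
  lookup 116.0.0.5: bits 01110100 walk d0:-→d1:-→d2:-→d3:H1→d4:-→d5:-→d6:-→d7:-→d8:H0 -> H0
  lookup 146.194.11.2: bits 1001001011000010000010110000001 walk d0:-→d1:-→d2:-→d3:-→d4:-→d5:-→d6:-→d7:H2→d8:-→d9:-→d10:-→d11:-→d12:-→d13:-→d14:-→d15:-→d16:-→d17:-→d18:-→d19:-→d20:-→d21:-→d22:-→d23:-→d24:-→d25:-→d26:-→d27:-→d28:-→d29:-→d30:-→d31:H3 -> H3
  + 77.59.67.216/32 (H1) depth=32
  + 116.154.169.185/32 (H0) depth=32
  + 146.194.0.0/16 (H0) depth=16
  lookup 146.194.11.2: bits 1001001011000010000010110000001 walk d0:-→d1:-→d2:-→d3:-→d4:-→d5:-→d6:-→d7:H2→d8:-→d9:-→d10:-→d11:-→d12:-→d13:-→d14:-→d15:-→d16:H0→d17:-→d18:-→d19:-→d20:-→d21:-→d22:-→d23:-→d24:-→d25:-→d26:-→d27:-→d28:-→d29:-→d30:-→d31:H3 -> H3
  + 146.0.0.0/8 (H0) depth=8
  + 77.59.0.0/16 (H2) depth=16
  + 0.0.0.0/0 (H0) depth=0
  + 146.192.0.0/12 (H1) depth=12
  + 77.59.64.0/20 (H2) depth=20
  + 116.0.0.0/8 (H2) depth=8
  - 146.194.0.0/16 clear@16
  + 77.59.67.208/28 (H2) depth=28
  lookup 146.0.8.207: bits 10010010 walk d0:H0→d1:-→d2:-→d3:-→d4:-→d5:-→d6:-→d7:H2→d8:H0 -> H0
  + 116.154.169.176/28 (H1) depth=28
  + 146.194.11.2/32 (H2) depth=32
  lookup 146.0.0.6: bits 10010010 walk d0:H0→d1:-→d2:-→d3:-→d4:-→d5:-→d6:-→d7:H2→d8:H0 -> H0
  lookup 16.165.228.13: bits 0 walk d0:H0→d1:- -> H0
  lookup 77.59.0.7: bits 01001101001110110 walk d0:H0→d1:-→d2:-→d3:-→d4:-→d5:-→d6:-→d7:-→d8:-→d9:-→d10:-→d11:-→d12:-→d13:-→d14:-→d15:-→d16:H2→d17:- -> H2
  + 146.194.11.2/32 (H0) depth=32
  lookup 77.59.67.216: bits 01001101001110110100001111011000 walk d0:H0→d1:-→d2:-→d3:-→d4:-→d5:-→d6:-→d7:-→d8:-→d9:-→d10:-→d11:-→d12:-→d13:-→d14:-→d15:-→d16:H2→d17:-→d18:-→d19:-→d20:H2→d21:-→d22:-→d23:-→d24:-→d25:-→d26:-→d27:-→d28:H2→d29:-→d30:-→d31:-→d32:H1 -> H1
  - 116.154.169.176/28 clear@28
  + 77.59.67.128/25 (H1) depth=25
  lookup 77.59.67.216: bits 01001101001110110100001111011000 walk d0:H0→d1:-→d2:-→d3:-→d4:-→d5:-→d6:-→d7:-→d8:-→d9:-→d10:-→d11:-→d12:-→d13:-→d14:-→d15:-→d16:H2→d17:-→d18:-→d19:-→d20:H2→d21:-→d22:-→d23:-→d24:-→d25:H1→d26:-→d27:-→d28:H2→d29:-→d30:-→d31:-→d32:H1 -> H1
  lookup 96.23.38.39: bits 011 walk d0:H0→d1:-→d2:-→d3:H1 -> H1
  lookup 77.59.67.128: bits 0100110100111011010000111 walk d0:H0→d1:-→d2:-→d3:-→d4:-→d5:-→d6:-→d7:-→d8:-→d9:-→d10:-→d11:-→d12:-→d13:-→d14:-→d15:-→d16:H2→d17:-→d18:-→d19:-→d20:H2→d21:-→d22:-→d23:-→d24:-→d25:H1 -> H1

== LOOKUPS ==
["H2","H2","no-route","H2","H3","H0","H3","H3","H0","H0","H0","H2","H1","H1","H1","H1"]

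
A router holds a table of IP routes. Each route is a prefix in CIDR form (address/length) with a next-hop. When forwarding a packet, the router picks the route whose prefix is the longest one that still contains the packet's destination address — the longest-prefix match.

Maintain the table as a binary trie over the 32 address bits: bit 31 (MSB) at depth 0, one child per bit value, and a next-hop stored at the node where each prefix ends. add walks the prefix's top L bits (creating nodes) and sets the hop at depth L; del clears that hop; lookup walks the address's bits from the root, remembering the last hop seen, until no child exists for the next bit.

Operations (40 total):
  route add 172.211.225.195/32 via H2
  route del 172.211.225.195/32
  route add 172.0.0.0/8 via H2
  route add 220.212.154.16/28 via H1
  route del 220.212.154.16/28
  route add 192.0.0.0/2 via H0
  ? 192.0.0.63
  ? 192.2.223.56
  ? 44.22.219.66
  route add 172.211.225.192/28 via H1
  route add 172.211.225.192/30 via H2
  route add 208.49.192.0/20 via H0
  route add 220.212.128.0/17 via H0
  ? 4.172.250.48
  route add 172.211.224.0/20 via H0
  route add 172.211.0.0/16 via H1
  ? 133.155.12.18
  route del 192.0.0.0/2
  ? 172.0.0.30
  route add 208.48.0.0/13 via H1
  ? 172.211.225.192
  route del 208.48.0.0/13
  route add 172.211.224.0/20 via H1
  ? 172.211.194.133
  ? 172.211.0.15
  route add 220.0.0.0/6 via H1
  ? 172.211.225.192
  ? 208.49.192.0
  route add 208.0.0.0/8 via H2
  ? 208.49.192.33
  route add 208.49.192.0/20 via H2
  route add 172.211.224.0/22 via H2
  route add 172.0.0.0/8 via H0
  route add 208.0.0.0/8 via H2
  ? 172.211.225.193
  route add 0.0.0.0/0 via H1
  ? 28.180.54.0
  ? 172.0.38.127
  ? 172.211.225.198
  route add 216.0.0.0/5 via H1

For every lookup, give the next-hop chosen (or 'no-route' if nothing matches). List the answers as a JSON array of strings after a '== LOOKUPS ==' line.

Apply in order:
  add 172.211.225.195/32 -> H2 at depth 32
  del 172.211.225.195/32 (clear depth 32)
  add 172.0.0.0/8 -> H2 at depth 8
  add 220.212.154.16/28 -> H1 at depth 28
  del 220.212.154.16/28 (clear depth 28)
  add 192.0.0.0/2 -> H0 at depth 2
  ? 192.0.0.63  path d0:-→d1:-→d2:H0→d3:-  best=H0
  ? 192.2.223.56  path d0:-→d1:-→d2:H0→d3:-  best=H0
  ? 44.22.219.66  path d0:-  best=no-route
  add 172.211.225.192/28 -> H1 at depth 28
  add 172.211.225.192/30 -> H2 at depth 30
  add 208.49.192.0/20 -> H0 at depth 20
  add 220.212.128.0/17 -> H0 at depth 17
  ? 4.172.250.48  path d0:-  best=no-route
  add 172.211.224.0/20 -> H0 at depth 20
  add 172.211.0.0/16 -> H1 at depth 16
  ? 133.155.12.18  path d0:-→d1:-→d2:-  best=no-route
  del 192.0.0.0/2 (clear depth 2)
  ? 172.0.0.30  path d0:-→d1:-→d2:-→d3:-→d4:-→d5:-→d6:-→d7:-→d8:H2  best=H2
  add 208.48.0.0/13 -> H1 at depth 13
  ? 172.211.225.192  path d0:-→d1:-→d2:-→d3:-→d4:-→d5:-→d6:-→d7:-→d8:H2→d9:-→d10:-→d11:-→d12:-→d13:-→d14:-→d15:-→d16:H1→d17:-→d18:-→d19:-→d20:H0→d21:-→d22:-→d23:-→d24:-→d25:-→d26:-→d27:-→d28:H1→d29:-→d30:H2  best=H2
  del 208.48.0.0/13 (clear depth 13)
  add 172.211.224.0/20 -> H1 at depth 20
  ? 172.211.194.133  path d0:-→d1:-→d2:-→d3:-→d4:-→d5:-→d6:-→d7:-→d8:H2→d9:-→d10:-→d11:-→d12:-→d13:-→d14:-→d15:-→d16:H1→d17:-→d18:-  best=H1
  ? 172.211.0.15  path d0:-→d1:-→d2:-→d3:-→d4:-→d5:-→d6:-→d7:-→d8:H2→d9:-→d10:-→d11:-→d12:-→d13:-→d14:-→d15:-→d16:H1  best=H1
  add 220.0.0.0/6 -> H1 at depth 6
  ? 172.211.225.192  path d0:-→d1:-→d2:-→d3:-→d4:-→d5:-→d6:-→d7:-→d8:H2→d9:-→d10:-→d11:-→d12:-→d13:-→d14:-→d15:-→d16:H1→d17:-→d18:-→d19:-→d20:H1→d21:-→d22:-→d23:-→d24:-→d25:-→d26:-→d27:-→d28:H1→d29:-→d30:H2  best=H2
  ? 208.49.192.0  path d0:-→d1:-→d2:-→d3:-→d4:-→d5:-→d6:-→d7:-→d8:-→d9:-→d10:-→d11:-→d12:-→d13:-→d14:-→d15:-→d16:-→d17:-→d18:-→d19:-→d20:H0  best=H0
  add 208.0.0.0/8 -> H2 at depth 8
  ? 208.49.192.33  path d0:-→d1:-→d2:-→d3:-→d4:-→d5:-→d6:-→d7:-→d8:H2→d9:-→d10:-→d11:-→d12:-→d13:-→d14:-→d15:-→d16:-→d17:-→d18:-→d19:-→d20:H0  best=H0
  add 208.49.192.0/20 -> H2 at depth 20
  add 172.211.224.0/22 -> H2 at depth 22
  add 172.0.0.0/8 -> H0 at depth 8
  add 208.0.0.0/8 -> H2 at depth 8
  ? 172.211.225.193  path d0:-→d1:-→d2:-→d3:-→d4:-→d5:-→d6:-→d7:-→d8:H0→d9:-→d10:-→d11:-→d12:-→d13:-→d14:-→d15:-→d16:H1→d17:-→d18:-→d19:-→d20:H1→d21:-→d22:H2→d23:-→d24:-→d25:-→d26:-→d27:-→d28:H1→d29:-→d30:H2  best=H2
  add 0.0.0.0/0 -> H1 at depth 0
  ? 28.180.54.0  path d0:H1  best=H1
  ? 172.0.38.127  path d0:H1→d1:-→d2:-→d3:-→d4:-→d5:-→d6:-→d7:-→d8:H0  best=H0
  ? 172.211.225.198  path d0:H1→d1:-→d2:-→d3:-→d4:-→d5:-→d6:-→d7:-→d8:H0→d9:-→d10:-→d11:-→d12:-→d13:-→d14:-→d15:-→d16:H1→d17:-→d18:-→d19:-→d20:H1→d21:-→d22:H2→d23:-→d24:-→d25:-→d26:-→d27:-→d28:H1→d29:-  best=H1
  add 216.0.0.0/5 -> H1 at depth 5

== LOOKUPS ==
["H0","H0","no-route","no-route","no-route","H2","H2","H1","H1","H2","H0","H0","H2","H1","H0","H1"]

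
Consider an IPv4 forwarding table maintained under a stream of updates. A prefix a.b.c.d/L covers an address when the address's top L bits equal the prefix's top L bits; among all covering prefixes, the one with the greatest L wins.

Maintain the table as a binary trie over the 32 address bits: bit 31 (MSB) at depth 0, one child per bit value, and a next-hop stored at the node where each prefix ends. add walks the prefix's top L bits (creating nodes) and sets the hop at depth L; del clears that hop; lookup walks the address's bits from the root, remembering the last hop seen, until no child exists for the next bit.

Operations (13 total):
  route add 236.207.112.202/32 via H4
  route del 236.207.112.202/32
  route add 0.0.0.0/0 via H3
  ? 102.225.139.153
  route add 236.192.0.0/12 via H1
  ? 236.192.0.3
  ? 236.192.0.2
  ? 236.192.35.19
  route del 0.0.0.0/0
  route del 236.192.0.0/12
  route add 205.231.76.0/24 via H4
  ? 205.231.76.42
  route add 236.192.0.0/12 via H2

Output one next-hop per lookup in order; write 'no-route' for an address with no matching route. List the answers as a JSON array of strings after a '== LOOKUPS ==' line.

Process each operation:
  + 236.207.112.202/32 (H4) depth=32
  - 236.207.112.202/32 clear@32
  + 0.0.0.0/0 (H3) depth=0
  lookup 102.225.139.153: bits ε walk d0:H3 -> H3
  + 236.192.0.0/12 (H1) depth=12
  lookup 236.192.0.3: bits 111011001100 walk d0:H3→d1:-→d2:-→d3:-→d4:-→d5:-→d6:-→d7:-→d8:-→d9:-→d10:-→d11:-→d12:H1 -> H1
  lookup 236.192.0.2: bits 111011001100 walk d0:H3→d1:-→d2:-→d3:-→d4:-→d5:-→d6:-→d7:-→d8:-→d9:-→d10:-→d11:-→d12:H1 -> H1
  lookup 236.192.35.19: bits 111011001100 walk d0:H3→d1:-→d2:-→d3:-→d4:-→d5:-→d6:-→d7:-→d8:-→d9:-→d10:-→d11:-→d12:H1 -> H1
  - 0.0.0.0/0 clear@0
  - 236.192.0.0/12 clear@12
  + 205.231.76.0/24 (H4) depth=24
  lookup 205.231.76.42: bits 110011011110011101001100 walk d0:-→d1:-→d2:-→d3:-→d4:-→d5:-→d6:-→d7:-→d8:-→d9:-→d10:-→d11:-→d12:-→d13:-→d14:-→d15:-→d16:-→d17:-→d18:-→d19:-→d20:-→d21:-→d22:-→d23:-→d24:H4 -> H4
  + 236.192.0.0/12 (H2) depth=12

== LOOKUPS ==
["H3","H1","H1","H1","H4"]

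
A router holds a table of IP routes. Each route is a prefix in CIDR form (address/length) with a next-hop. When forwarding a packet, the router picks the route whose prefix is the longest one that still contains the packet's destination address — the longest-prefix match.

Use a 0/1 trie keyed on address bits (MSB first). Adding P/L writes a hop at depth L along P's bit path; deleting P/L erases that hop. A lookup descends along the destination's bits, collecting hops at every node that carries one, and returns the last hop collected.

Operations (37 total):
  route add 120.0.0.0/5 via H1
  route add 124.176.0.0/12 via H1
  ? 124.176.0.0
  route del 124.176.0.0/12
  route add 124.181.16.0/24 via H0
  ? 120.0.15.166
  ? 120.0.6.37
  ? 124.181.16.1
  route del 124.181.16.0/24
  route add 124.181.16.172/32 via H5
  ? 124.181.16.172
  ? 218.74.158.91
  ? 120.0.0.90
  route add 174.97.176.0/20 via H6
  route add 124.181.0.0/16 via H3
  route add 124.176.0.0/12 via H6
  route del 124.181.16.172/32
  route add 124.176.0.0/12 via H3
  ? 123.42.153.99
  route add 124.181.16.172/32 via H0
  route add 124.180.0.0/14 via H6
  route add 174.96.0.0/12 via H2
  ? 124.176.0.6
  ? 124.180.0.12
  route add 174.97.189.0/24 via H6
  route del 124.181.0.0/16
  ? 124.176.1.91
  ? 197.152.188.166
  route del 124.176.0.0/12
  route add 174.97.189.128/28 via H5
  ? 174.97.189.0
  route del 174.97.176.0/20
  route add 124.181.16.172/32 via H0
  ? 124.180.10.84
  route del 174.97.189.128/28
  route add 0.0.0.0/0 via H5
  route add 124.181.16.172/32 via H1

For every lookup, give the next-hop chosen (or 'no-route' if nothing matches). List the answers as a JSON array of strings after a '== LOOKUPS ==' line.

Apply in order:
  + 120.0.0.0/5 (H1) depth=5
  + 124.176.0.0/12 (H1) depth=12
  ? 124.176.0.0  path d0:-→d1:-→d2:-→d3:-→d4:-→d5:H1→d6:-→d7:-→d8:-→d9:-→d10:-→d11:-→d12:H1  best=H1
  del 124.176.0.0/12 (clear depth 12)
  + 124.181.16.0/24 (H0) depth=24
  ? 120.0.15.166  path d0:-→d1:-→d2:-→d3:-→d4:-→d5:H1  best=H1
  ? 120.0.6.37  path d0:-→d1:-→d2:-→d3:-→d4:-→d5:H1  best=H1
  ? 124.181.16.1  path d0:-→d1:-→d2:-→d3:-→d4:-→d5:H1→d6:-→d7:-→d8:-→d9:-→d10:-→d11:-→d12:-→d13:-→d14:-→d15:-→d16:-→d17:-→d18:-→d19:-→d20:-→d21:-→d22:-→d23:-→d24:H0  best=H0
  del 124.181.16.0/24 (clear depth 24)
  + 124.181.16.172/32 (H5) depth=32
  ? 124.181.16.172  path d0:-→d1:-→d2:-→d3:-→d4:-→d5:H1→d6:-→d7:-→d8:-→d9:-→d10:-→d11:-→d12:-→d13:-→d14:-→d15:-→d16:-→d17:-→d18:-→d19:-→d20:-→d21:-→d22:-→d23:-→d24:-→d25:-→d26:-→d27:-→d28:-→d29:-→d30:-→d31:-→d32:H5  best=H5
  ? 218.74.158.91  path d0:-  best=no-route
  ? 120.0.0.90  path d0:-→d1:-→d2:-→d3:-→d4:-→d5:H1  best=H1
  + 174.97.176.0/20 (H6) depth=20
  + 124.181.0.0/16 (H3) depth=16
  + 124.176.0.0/12 (H6) depth=12
  del 124.181.16.172/32 (clear depth 32)
  + 124.176.0.0/12 (H3) depth=12
  ? 123.42.153.99  path d0:-→d1:-→d2:-→d3:-→d4:-→d5:H1  best=H1
  + 124.181.16.172/32 (H0) depth=32
  + 124.180.0.0/14 (H6) depth=14
  + 174.96.0.0/12 (H2) depth=12
  ? 124.176.0.6  path d0:-→d1:-→d2:-→d3:-→d4:-→d5:H1→d6:-→d7:-→d8:-→d9:-→d10:-→d11:-→d12:H3→d13:-  best=H3
  ? 124.180.0.12  path d0:-→d1:-→d2:-→d3:-→d4:-→d5:H1→d6:-→d7:-→d8:-→d9:-→d10:-→d11:-→d12:H3→d13:-→d14:H6→d15:-  best=H6
  + 174.97.189.0/24 (H6) depth=24
  del 124.181.0.0/16 (clear depth 16)
  ? 124.176.1.91  path d0:-→d1:-→d2:-→d3:-→d4:-→d5:H1→d6:-→d7:-→d8:-→d9:-→d10:-→d11:-→d12:H3→d13:-  best=H3
  ? 197.152.188.166  path d0:-→d1:-  best=no-route
  del 124.176.0.0/12 (clear depth 12)
  + 174.97.189.128/28 (H5) depth=28
  ? 174.97.189.0  path d0:-→d1:-→d2:-→d3:-→d4:-→d5:-→d6:-→d7:-→d8:-→d9:-→d10:-→d11:-→d12:H2→d13:-→d14:-→d15:-→d16:-→d17:-→d18:-→d19:-→d20:H6→d21:-→d22:-→d23:-→d24:H6  best=H6
  del 174.97.176.0/20 (clear depth 20)
  + 124.181.16.172/32 (H0) depth=32
  ? 124.180.10.84  path d0:-→d1:-→d2:-→d3:-→d4:-→d5:H1→d6:-→d7:-→d8:-→d9:-→d10:-→d11:-→d12:-→d13:-→d14:H6→d15:-  best=H6
  del 174.97.189.128/28 (clear depth 28)
  + 0.0.0.0/0 (H5) depth=0
  + 124.181.16.172/32 (H1) depth=32

== LOOKUPS ==
["H1","H1","H1","H0","H5","no-route","H1","H1","H3","H6","H3","no-route","H6","H6"]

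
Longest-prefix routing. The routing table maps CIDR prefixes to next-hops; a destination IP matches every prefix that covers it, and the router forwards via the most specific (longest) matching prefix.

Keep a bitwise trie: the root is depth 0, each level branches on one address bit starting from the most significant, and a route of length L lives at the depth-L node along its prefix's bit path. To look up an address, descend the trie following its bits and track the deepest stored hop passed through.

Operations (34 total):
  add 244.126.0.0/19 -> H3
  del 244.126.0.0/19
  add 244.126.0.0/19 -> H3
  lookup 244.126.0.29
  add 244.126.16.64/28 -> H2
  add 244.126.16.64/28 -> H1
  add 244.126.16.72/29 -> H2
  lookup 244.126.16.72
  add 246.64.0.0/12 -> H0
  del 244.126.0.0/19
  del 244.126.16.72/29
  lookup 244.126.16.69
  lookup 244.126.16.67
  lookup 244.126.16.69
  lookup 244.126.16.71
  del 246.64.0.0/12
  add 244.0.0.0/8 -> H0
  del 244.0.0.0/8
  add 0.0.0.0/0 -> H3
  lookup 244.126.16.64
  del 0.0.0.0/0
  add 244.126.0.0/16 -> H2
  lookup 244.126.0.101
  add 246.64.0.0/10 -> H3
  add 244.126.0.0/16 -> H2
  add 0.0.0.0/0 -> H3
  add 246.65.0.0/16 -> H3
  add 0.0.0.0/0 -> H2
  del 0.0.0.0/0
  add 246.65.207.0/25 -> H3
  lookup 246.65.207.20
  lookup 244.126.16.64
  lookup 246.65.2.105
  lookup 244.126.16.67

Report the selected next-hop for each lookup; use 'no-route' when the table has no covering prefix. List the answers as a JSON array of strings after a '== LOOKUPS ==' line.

Process each operation:
  + 244.126.0.0/19 (H3) depth=19
  del 244.126.0.0/19 (clear depth 19)
  + 244.126.0.0/19 (H3) depth=19
  ? 244.126.0.29  path d0:-→d1:-→d2:-→d3:-→d4:-→d5:-→d6:-→d7:-→d8:-→d9:-→d10:-→d11:-→d12:-→d13:-→d14:-→d15:-→d16:-→d17:-→d18:-→d19:H3  best=H3
  + 244.126.16.64/28 (H2) depth=28
  + 244.126.16.64/28 (H1) depth=28
  + 244.126.16.72/29 (H2) depth=29
  ? 244.126.16.72  path d0:-→d1:-→d2:-→d3:-→d4:-→d5:-→d6:-→d7:-→d8:-→d9:-→d10:-→d11:-→d12:-→d13:-→d14:-→d15:-→d16:-→d17:-→d18:-→d19:H3→d20:-→d21:-→d22:-→d23:-→d24:-→d25:-→d26:-→d27:-→d28:H1→d29:H2  best=H2
  + 246.64.0.0/12 (H0) depth=12
  del 244.126.0.0/19 (clear depth 19)
  del 244.126.16.72/29 (clear depth 29)
  ? 244.126.16.69  path d0:-→d1:-→d2:-→d3:-→d4:-→d5:-→d6:-→d7:-→d8:-→d9:-→d10:-→d11:-→d12:-→d13:-→d14:-→d15:-→d16:-→d17:-→d18:-→d19:-→d20:-→d21:-→d22:-→d23:-→d24:-→d25:-→d26:-→d27:-→d28:H1  best=H1
  ? 244.126.16.67  path d0:-→d1:-→d2:-→d3:-→d4:-→d5:-→d6:-→d7:-→d8:-→d9:-→d10:-→d11:-→d12:-→d13:-→d14:-→d15:-→d16:-→d17:-→d18:-→d19:-→d20:-→d21:-→d22:-→d23:-→d24:-→d25:-→d26:-→d27:-→d28:H1  best=H1
  ? 244.126.16.69  path d0:-→d1:-→d2:-→d3:-→d4:-→d5:-→d6:-→d7:-→d8:-→d9:-→d10:-→d11:-→d12:-→d13:-→d14:-→d15:-→d16:-→d17:-→d18:-→d19:-→d20:-→d21:-→d22:-→d23:-→d24:-→d25:-→d26:-→d27:-→d28:H1  best=H1
  ? 244.126.16.71  path d0:-→d1:-→d2:-→d3:-→d4:-→d5:-→d6:-→d7:-→d8:-→d9:-→d10:-→d11:-→d12:-→d13:-→d14:-→d15:-→d16:-→d17:-→d18:-→d19:-→d20:-→d21:-→d22:-→d23:-→d24:-→d25:-→d26:-→d27:-→d28:H1  best=H1
  del 246.64.0.0/12 (clear depth 12)
  + 244.0.0.0/8 (H0) depth=8
  del 244.0.0.0/8 (clear depth 8)
  + 0.0.0.0/0 (H3) depth=0
  ? 244.126.16.64  path d0:H3→d1:-→d2:-→d3:-→d4:-→d5:-→d6:-→d7:-→d8:-→d9:-→d10:-→d11:-→d12:-→d13:-→d14:-→d15:-→d16:-→d17:-→d18:-→d19:-→d20:-→d21:-→d22:-→d23:-→d24:-→d25:-→d26:-→d27:-→d28:H1  best=H1
  del 0.0.0.0/0 (clear depth 0)
  + 244.126.0.0/16 (H2) depth=16
  ? 244.126.0.101  path d0:-→d1:-→d2:-→d3:-→d4:-→d5:-→d6:-→d7:-→d8:-→d9:-→d10:-→d11:-→d12:-→d13:-→d14:-→d15:-→d16:H2→d17:-→d18:-→d19:-  best=H2
  + 246.64.0.0/10 (H3) depth=10
  + 244.126.0.0/16 (H2) depth=16
  + 0.0.0.0/0 (H3) depth=0
  + 246.65.0.0/16 (H3) depth=16
  + 0.0.0.0/0 (H2) depth=0
  del 0.0.0.0/0 (clear depth 0)
  + 246.65.207.0/25 (H3) depth=25
  ? 246.65.207.20  path d0:-→d1:-→d2:-→d3:-→d4:-→d5:-→d6:-→d7:-→d8:-→d9:-→d10:H3→d11:-→d12:-→d13:-→d14:-→d15:-→d16:H3→d17:-→d18:-→d19:-→d20:-→d21:-→d22:-→d23:-→d24:-→d25:H3  best=H3
  ? 244.126.16.64  path d0:-→d1:-→d2:-→d3:-→d4:-→d5:-→d6:-→d7:-→d8:-→d9:-→d10:-→d11:-→d12:-→d13:-→d14:-→d15:-→d16:H2→d17:-→d18:-→d19:-→d20:-→d21:-→d22:-→d23:-→d24:-→d25:-→d26:-→d27:-→d28:H1  best=H1
  ? 246.65.2.105  path d0:-→d1:-→d2:-→d3:-→d4:-→d5:-→d6:-→d7:-→d8:-→d9:-→d10:H3→d11:-→d12:-→d13:-→d14:-→d15:-→d16:H3  best=H3
  ? 244.126.16.67  path d0:-→d1:-→d2:-→d3:-→d4:-→d5:-→d6:-→d7:-→d8:-→d9:-→d10:-→d11:-→d12:-→d13:-→d14:-→d15:-→d16:H2→d17:-→d18:-→d19:-→d20:-→d21:-→d22:-→d23:-→d24:-→d25:-→d26:-→d27:-→d28:H1  best=H1

== LOOKUPS ==
["H3","H2","H1","H1","H1","H1","H1","H2","H3","H1","H3","H1"]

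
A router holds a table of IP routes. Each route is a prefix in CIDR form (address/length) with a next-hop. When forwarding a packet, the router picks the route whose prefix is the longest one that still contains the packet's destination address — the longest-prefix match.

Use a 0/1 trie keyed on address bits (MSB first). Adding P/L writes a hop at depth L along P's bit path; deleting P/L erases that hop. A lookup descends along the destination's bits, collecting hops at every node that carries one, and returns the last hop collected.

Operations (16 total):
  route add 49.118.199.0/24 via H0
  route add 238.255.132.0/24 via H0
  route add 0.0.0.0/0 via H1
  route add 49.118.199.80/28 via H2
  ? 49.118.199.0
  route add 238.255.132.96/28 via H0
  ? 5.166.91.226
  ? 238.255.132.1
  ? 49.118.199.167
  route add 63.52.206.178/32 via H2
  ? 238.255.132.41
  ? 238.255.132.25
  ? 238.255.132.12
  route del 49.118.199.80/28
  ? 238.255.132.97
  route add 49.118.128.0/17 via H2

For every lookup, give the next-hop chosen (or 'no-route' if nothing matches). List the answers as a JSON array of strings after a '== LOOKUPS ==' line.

Process each operation:
  add 49.118.199.0/24 -> H0 at depth 24
  add 238.255.132.0/24 -> H0 at depth 24
  add 0.0.0.0/0 -> H1 at depth 0
  add 49.118.199.80/28 -> H2 at depth 28
  Q 49.118.199.0: descend 0011000101110110110001110 ; hops seen [H1,H0] ; pick H0
  add 238.255.132.96/28 -> H0 at depth 28
  Q 5.166.91.226: descend 00 ; hops seen [H1] ; pick H1
  Q 238.255.132.1: descend 1110111011111111100001000 ; hops seen [H1,H0] ; pick H0
  Q 49.118.199.167: descend 001100010111011011000111 ; hops seen [H1,H0] ; pick H0
  add 63.52.206.178/32 -> H2 at depth 32
  Q 238.255.132.41: descend 1110111011111111100001000 ; hops seen [H1,H0] ; pick H0
  Q 238.255.132.25: descend 1110111011111111100001000 ; hops seen [H1,H0] ; pick H0
  Q 238.255.132.12: descend 1110111011111111100001000 ; hops seen [H1,H0] ; pick H0
  - 49.118.199.80/28 clear@28
  Q 238.255.132.97: descend 1110111011111111100001000110 ; hops seen [H1,H0,H0] ; pick H0
  add 49.118.128.0/17 -> H2 at depth 17

== LOOKUPS ==
["H0","H1","H0","H0","H0","H0","H0","H0"]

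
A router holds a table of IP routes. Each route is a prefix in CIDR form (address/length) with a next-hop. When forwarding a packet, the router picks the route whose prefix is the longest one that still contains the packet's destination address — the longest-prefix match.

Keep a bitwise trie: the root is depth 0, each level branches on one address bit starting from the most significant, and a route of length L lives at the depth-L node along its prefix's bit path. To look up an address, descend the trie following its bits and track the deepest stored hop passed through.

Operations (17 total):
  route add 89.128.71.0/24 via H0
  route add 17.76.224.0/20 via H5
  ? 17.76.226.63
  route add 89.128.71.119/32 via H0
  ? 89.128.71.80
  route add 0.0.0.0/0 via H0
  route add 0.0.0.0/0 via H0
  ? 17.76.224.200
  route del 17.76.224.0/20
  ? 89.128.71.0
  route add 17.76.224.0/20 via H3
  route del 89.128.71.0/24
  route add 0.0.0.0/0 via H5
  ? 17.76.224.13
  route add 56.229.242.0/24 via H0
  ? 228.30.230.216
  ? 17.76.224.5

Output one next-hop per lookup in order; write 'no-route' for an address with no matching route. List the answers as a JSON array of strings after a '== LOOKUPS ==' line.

Trace:
  add 89.128.71.0/24 -> H0 at depth 24
  add 17.76.224.0/20 -> H5 at depth 20
  ? 17.76.226.63  path d0:-→d1:-→d2:-→d3:-→d4:-→d5:-→d6:-→d7:-→d8:-→d9:-→d10:-→d11:-→d12:-→d13:-→d14:-→d15:-→d16:-→d17:-→d18:-→d19:-→d20:H5  best=H5
  add 89.128.71.119/32 -> H0 at depth 32
  ? 89.128.71.80  path d0:-→d1:-→d2:-→d3:-→d4:-→d5:-→d6:-→d7:-→d8:-→d9:-→d10:-→d11:-→d12:-→d13:-→d14:-→d15:-→d16:-→d17:-→d18:-→d19:-→d20:-→d21:-→d22:-→d23:-→d24:H0→d25:-→d26:-  best=H0
  add 0.0.0.0/0 -> H0 at depth 0
  add 0.0.0.0/0 -> H0 at depth 0
  ? 17.76.224.200  path d0:H0→d1:-→d2:-→d3:-→d4:-→d5:-→d6:-→d7:-→d8:-→d9:-→d10:-→d11:-→d12:-→d13:-→d14:-→d15:-→d16:-→d17:-→d18:-→d19:-→d20:H5  best=H5
  del 17.76.224.0/20 (clear depth 20)
  ? 89.128.71.0  path d0:H0→d1:-→d2:-→d3:-→d4:-→d5:-→d6:-→d7:-→d8:-→d9:-→d10:-→d11:-→d12:-→d13:-→d14:-→d15:-→d16:-→d17:-→d18:-→d19:-→d20:-→d21:-→d22:-→d23:-→d24:H0→d25:-  best=H0
  add 17.76.224.0/20 -> H3 at depth 20
  del 89.128.71.0/24 (clear depth 24)
  add 0.0.0.0/0 -> H5 at depth 0
  ? 17.76.224.13  path d0:H5→d1:-→d2:-→d3:-→d4:-→d5:-→d6:-→d7:-→d8:-→d9:-→d10:-→d11:-→d12:-→d13:-→d14:-→d15:-→d16:-→d17:-→d18:-→d19:-→d20:H3  best=H3
  add 56.229.242.0/24 -> H0 at depth 24
  ? 228.30.230.216  path d0:H5  best=H5
  ? 17.76.224.5  path d0:H5→d1:-→d2:-→d3:-→d4:-→d5:-→d6:-→d7:-→d8:-→d9:-→d10:-→d11:-→d12:-→d13:-→d14:-→d15:-→d16:-→d17:-→d18:-→d19:-→d20:H3  best=H3

== LOOKUPS ==
["H5","H0","H5","H0","H3","H5","H3"]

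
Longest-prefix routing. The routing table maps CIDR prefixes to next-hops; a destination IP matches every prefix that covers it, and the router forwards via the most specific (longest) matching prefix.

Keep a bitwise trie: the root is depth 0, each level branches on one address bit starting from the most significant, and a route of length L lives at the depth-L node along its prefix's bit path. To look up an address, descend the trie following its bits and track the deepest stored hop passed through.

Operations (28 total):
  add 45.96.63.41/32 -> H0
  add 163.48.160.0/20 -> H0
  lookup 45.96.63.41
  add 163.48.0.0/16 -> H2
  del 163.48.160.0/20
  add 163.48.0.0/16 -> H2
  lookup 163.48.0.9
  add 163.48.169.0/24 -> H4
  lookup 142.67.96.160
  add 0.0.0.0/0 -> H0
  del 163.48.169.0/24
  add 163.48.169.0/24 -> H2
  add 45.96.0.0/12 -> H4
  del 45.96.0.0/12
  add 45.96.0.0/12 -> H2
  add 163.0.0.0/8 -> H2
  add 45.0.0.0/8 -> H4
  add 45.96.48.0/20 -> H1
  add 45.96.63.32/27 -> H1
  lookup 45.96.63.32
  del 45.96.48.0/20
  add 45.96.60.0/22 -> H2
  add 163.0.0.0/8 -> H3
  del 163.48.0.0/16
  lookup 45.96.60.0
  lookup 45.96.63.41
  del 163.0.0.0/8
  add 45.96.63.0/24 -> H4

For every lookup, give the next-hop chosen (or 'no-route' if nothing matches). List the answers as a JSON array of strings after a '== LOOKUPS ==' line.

Trace:
  add 45.96.63.41/32 -> H0 at depth 32
  add 163.48.160.0/20 -> H0 at depth 20
  lookup 45.96.63.41: bits 00101101011000000011111100101001 walk d0:-→d1:-→d2:-→d3:-→d4:-→d5:-→d6:-→d7:-→d8:-→d9:-→d10:-→d11:-→d12:-→d13:-→d14:-→d15:-→d16:-→d17:-→d18:-→d19:-→d20:-→d21:-→d22:-→d23:-→d24:-→d25:-→d26:-→d27:-→d28:-→d29:-→d30:-→d31:-→d32:H0 -> H0
  add 163.48.0.0/16 -> H2 at depth 16
  del 163.48.160.0/20 (clear depth 20)
  add 163.48.0.0/16 -> H2 at depth 16
  lookup 163.48.0.9: bits 1010001100110000 walk d0:-→d1:-→d2:-→d3:-→d4:-→d5:-→d6:-→d7:-→d8:-→d9:-→d10:-→d11:-→d12:-→d13:-→d14:-→d15:-→d16:H2 -> H2
  add 163.48.169.0/24 -> H4 at depth 24
  lookup 142.67.96.160: bits 10 walk d0:-→d1:-→d2:- -> no-route
  add 0.0.0.0/0 -> H0 at depth 0
  del 163.48.169.0/24 (clear depth 24)
  add 163.48.169.0/24 -> H2 at depth 24
  add 45.96.0.0/12 -> H4 at depth 12
  del 45.96.0.0/12 (clear depth 12)
  add 45.96.0.0/12 -> H2 at depth 12
  add 163.0.0.0/8 -> H2 at depth 8
  add 45.0.0.0/8 -> H4 at depth 8
  add 45.96.48.0/20 -> H1 at depth 20
  add 45.96.63.32/27 -> H1 at depth 27
  lookup 45.96.63.32: bits 0010110101100000001111110010 walk d0:H0→d1:-→d2:-→d3:-→d4:-→d5:-→d6:-→d7:-→d8:H4→d9:-→d10:-→d11:-→d12:H2→d13:-→d14:-→d15:-→d16:-→d17:-→d18:-→d19:-→d20:H1→d21:-→d22:-→d23:-→d24:-→d25:-→d26:-→d27:H1→d28:- -> H1
  del 45.96.48.0/20 (clear depth 20)
  add 45.96.60.0/22 -> H2 at depth 22
  add 163.0.0.0/8 -> H3 at depth 8
  del 163.48.0.0/16 (clear depth 16)
  lookup 45.96.60.0: bits 0010110101100000001111 walk d0:H0→d1:-→d2:-→d3:-→d4:-→d5:-→d6:-→d7:-→d8:H4→d9:-→d10:-→d11:-→d12:H2→d13:-→d14:-→d15:-→d16:-→d17:-→d18:-→d19:-→d20:-→d21:-→d22:H2 -> H2
  lookup 45.96.63.41: bits 00101101011000000011111100101001 walk d0:H0→d1:-→d2:-→d3:-→d4:-→d5:-→d6:-→d7:-→d8:H4→d9:-→d10:-→d11:-→d12:H2→d13:-→d14:-→d15:-→d16:-→d17:-→d18:-→d19:-→d20:-→d21:-→d22:H2→d23:-→d24:-→d25:-→d26:-→d27:H1→d28:-→d29:-→d30:-→d31:-→d32:H0 -> H0
  del 163.0.0.0/8 (clear depth 8)
  add 45.96.63.0/24 -> H4 at depth 24

== LOOKUPS ==
["H0","H2","no-route","H1","H2","H0"]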